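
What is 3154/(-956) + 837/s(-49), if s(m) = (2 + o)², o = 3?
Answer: 360661/11950 ≈ 30.181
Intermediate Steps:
s(m) = 25 (s(m) = (2 + 3)² = 5² = 25)
3154/(-956) + 837/s(-49) = 3154/(-956) + 837/25 = 3154*(-1/956) + 837*(1/25) = -1577/478 + 837/25 = 360661/11950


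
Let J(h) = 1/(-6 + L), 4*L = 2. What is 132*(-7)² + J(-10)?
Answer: 71146/11 ≈ 6467.8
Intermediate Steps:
L = ½ (L = (¼)*2 = ½ ≈ 0.50000)
J(h) = -2/11 (J(h) = 1/(-6 + ½) = 1/(-11/2) = -2/11)
132*(-7)² + J(-10) = 132*(-7)² - 2/11 = 132*49 - 2/11 = 6468 - 2/11 = 71146/11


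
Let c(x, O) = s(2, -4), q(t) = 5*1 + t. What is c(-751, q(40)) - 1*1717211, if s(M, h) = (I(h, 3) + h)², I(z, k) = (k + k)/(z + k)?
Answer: -1717111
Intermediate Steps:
q(t) = 5 + t
I(z, k) = 2*k/(k + z) (I(z, k) = (2*k)/(k + z) = 2*k/(k + z))
s(M, h) = (h + 6/(3 + h))² (s(M, h) = (2*3/(3 + h) + h)² = (6/(3 + h) + h)² = (h + 6/(3 + h))²)
c(x, O) = 100 (c(x, O) = (-4 + 6/(3 - 4))² = (-4 + 6/(-1))² = (-4 + 6*(-1))² = (-4 - 6)² = (-10)² = 100)
c(-751, q(40)) - 1*1717211 = 100 - 1*1717211 = 100 - 1717211 = -1717111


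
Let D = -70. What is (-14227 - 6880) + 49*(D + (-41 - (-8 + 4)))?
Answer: -26350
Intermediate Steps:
(-14227 - 6880) + 49*(D + (-41 - (-8 + 4))) = (-14227 - 6880) + 49*(-70 + (-41 - (-8 + 4))) = -21107 + 49*(-70 + (-41 - 1*(-4))) = -21107 + 49*(-70 + (-41 + 4)) = -21107 + 49*(-70 - 37) = -21107 + 49*(-107) = -21107 - 5243 = -26350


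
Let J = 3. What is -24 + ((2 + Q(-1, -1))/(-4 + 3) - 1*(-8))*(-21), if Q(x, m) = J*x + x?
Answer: -234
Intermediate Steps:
Q(x, m) = 4*x (Q(x, m) = 3*x + x = 4*x)
-24 + ((2 + Q(-1, -1))/(-4 + 3) - 1*(-8))*(-21) = -24 + ((2 + 4*(-1))/(-4 + 3) - 1*(-8))*(-21) = -24 + ((2 - 4)/(-1) + 8)*(-21) = -24 + (-2*(-1) + 8)*(-21) = -24 + (2 + 8)*(-21) = -24 + 10*(-21) = -24 - 210 = -234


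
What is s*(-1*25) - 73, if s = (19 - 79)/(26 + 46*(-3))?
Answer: -2419/28 ≈ -86.393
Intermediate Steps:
s = 15/28 (s = -60/(26 - 138) = -60/(-112) = -60*(-1/112) = 15/28 ≈ 0.53571)
s*(-1*25) - 73 = 15*(-1*25)/28 - 73 = (15/28)*(-25) - 73 = -375/28 - 73 = -2419/28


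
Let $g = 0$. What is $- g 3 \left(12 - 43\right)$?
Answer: $0$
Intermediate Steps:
$- g 3 \left(12 - 43\right) = \left(-1\right) 0 \cdot 3 \left(12 - 43\right) = 0 \cdot 3 \left(-31\right) = 0 \left(-31\right) = 0$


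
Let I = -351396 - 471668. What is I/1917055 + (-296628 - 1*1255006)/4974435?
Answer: -1413769217342/1907253097785 ≈ -0.74126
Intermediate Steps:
I = -823064
I/1917055 + (-296628 - 1*1255006)/4974435 = -823064/1917055 + (-296628 - 1*1255006)/4974435 = -823064*1/1917055 + (-296628 - 1255006)*(1/4974435) = -823064/1917055 - 1551634*1/4974435 = -823064/1917055 - 1551634/4974435 = -1413769217342/1907253097785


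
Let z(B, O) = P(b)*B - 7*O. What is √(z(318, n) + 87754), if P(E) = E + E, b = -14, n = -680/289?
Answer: 3*√2532490/17 ≈ 280.83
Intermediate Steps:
n = -40/17 (n = -680*1/289 = -40/17 ≈ -2.3529)
P(E) = 2*E
z(B, O) = -28*B - 7*O (z(B, O) = (2*(-14))*B - 7*O = -28*B - 7*O)
√(z(318, n) + 87754) = √((-28*318 - 7*(-40/17)) + 87754) = √((-8904 + 280/17) + 87754) = √(-151088/17 + 87754) = √(1340730/17) = 3*√2532490/17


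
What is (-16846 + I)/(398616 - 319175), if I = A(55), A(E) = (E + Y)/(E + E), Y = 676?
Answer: -1852329/8738510 ≈ -0.21197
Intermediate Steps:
A(E) = (676 + E)/(2*E) (A(E) = (E + 676)/(E + E) = (676 + E)/((2*E)) = (676 + E)*(1/(2*E)) = (676 + E)/(2*E))
I = 731/110 (I = (½)*(676 + 55)/55 = (½)*(1/55)*731 = 731/110 ≈ 6.6455)
(-16846 + I)/(398616 - 319175) = (-16846 + 731/110)/(398616 - 319175) = -1852329/110/79441 = -1852329/110*1/79441 = -1852329/8738510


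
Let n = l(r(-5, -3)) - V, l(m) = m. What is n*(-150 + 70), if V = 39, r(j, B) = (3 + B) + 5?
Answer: 2720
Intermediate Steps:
r(j, B) = 8 + B
n = -34 (n = (8 - 3) - 1*39 = 5 - 39 = -34)
n*(-150 + 70) = -34*(-150 + 70) = -34*(-80) = 2720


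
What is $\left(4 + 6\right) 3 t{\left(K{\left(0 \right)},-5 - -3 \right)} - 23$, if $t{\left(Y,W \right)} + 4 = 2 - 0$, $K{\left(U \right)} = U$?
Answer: $-83$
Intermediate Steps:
$t{\left(Y,W \right)} = -2$ ($t{\left(Y,W \right)} = -4 + \left(2 - 0\right) = -4 + \left(2 + 0\right) = -4 + 2 = -2$)
$\left(4 + 6\right) 3 t{\left(K{\left(0 \right)},-5 - -3 \right)} - 23 = \left(4 + 6\right) 3 \left(-2\right) - 23 = 10 \cdot 3 \left(-2\right) - 23 = 30 \left(-2\right) - 23 = -60 - 23 = -83$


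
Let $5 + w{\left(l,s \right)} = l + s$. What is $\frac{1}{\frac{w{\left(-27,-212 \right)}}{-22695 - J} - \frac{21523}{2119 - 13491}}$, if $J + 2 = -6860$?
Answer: $\frac{180052876}{343548427} \approx 0.5241$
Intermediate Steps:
$J = -6862$ ($J = -2 - 6860 = -6862$)
$w{\left(l,s \right)} = -5 + l + s$ ($w{\left(l,s \right)} = -5 + \left(l + s\right) = -5 + l + s$)
$\frac{1}{\frac{w{\left(-27,-212 \right)}}{-22695 - J} - \frac{21523}{2119 - 13491}} = \frac{1}{\frac{-5 - 27 - 212}{-22695 - -6862} - \frac{21523}{2119 - 13491}} = \frac{1}{- \frac{244}{-22695 + 6862} - \frac{21523}{-11372}} = \frac{1}{- \frac{244}{-15833} - - \frac{21523}{11372}} = \frac{1}{\left(-244\right) \left(- \frac{1}{15833}\right) + \frac{21523}{11372}} = \frac{1}{\frac{244}{15833} + \frac{21523}{11372}} = \frac{1}{\frac{343548427}{180052876}} = \frac{180052876}{343548427}$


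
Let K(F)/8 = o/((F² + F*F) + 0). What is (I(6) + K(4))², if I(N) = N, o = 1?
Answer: 625/16 ≈ 39.063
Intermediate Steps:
K(F) = 4/F² (K(F) = 8*(1/((F² + F*F) + 0)) = 8*(1/((F² + F²) + 0)) = 8*(1/(2*F² + 0)) = 8*(1/(2*F²)) = 4/F²)
(I(6) + K(4))² = (6 + 4/4²)² = (6 + 4*(1/16))² = (6 + ¼)² = (25/4)² = 625/16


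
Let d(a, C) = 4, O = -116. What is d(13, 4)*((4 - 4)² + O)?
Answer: -464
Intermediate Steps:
d(13, 4)*((4 - 4)² + O) = 4*((4 - 4)² - 116) = 4*(0² - 116) = 4*(0 - 116) = 4*(-116) = -464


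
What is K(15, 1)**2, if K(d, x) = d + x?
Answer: 256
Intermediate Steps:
K(15, 1)**2 = (15 + 1)**2 = 16**2 = 256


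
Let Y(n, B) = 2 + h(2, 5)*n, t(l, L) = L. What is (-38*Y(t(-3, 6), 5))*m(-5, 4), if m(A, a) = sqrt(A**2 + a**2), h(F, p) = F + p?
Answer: -1672*sqrt(41) ≈ -10706.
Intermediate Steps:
Y(n, B) = 2 + 7*n (Y(n, B) = 2 + (2 + 5)*n = 2 + 7*n)
(-38*Y(t(-3, 6), 5))*m(-5, 4) = (-38*(2 + 7*6))*sqrt((-5)**2 + 4**2) = (-38*(2 + 42))*sqrt(25 + 16) = (-38*44)*sqrt(41) = -1672*sqrt(41)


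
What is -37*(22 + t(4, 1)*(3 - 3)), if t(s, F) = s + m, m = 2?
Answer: -814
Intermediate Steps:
t(s, F) = 2 + s (t(s, F) = s + 2 = 2 + s)
-37*(22 + t(4, 1)*(3 - 3)) = -37*(22 + (2 + 4)*(3 - 3)) = -37*(22 + 6*0) = -37*(22 + 0) = -37*22 = -814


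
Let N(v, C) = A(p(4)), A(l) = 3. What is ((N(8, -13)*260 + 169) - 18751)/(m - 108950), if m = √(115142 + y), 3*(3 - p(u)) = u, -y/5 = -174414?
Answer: 484881975/2967278822 + 8901*√246803/2967278822 ≈ 0.16490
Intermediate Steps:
y = 872070 (y = -5*(-174414) = 872070)
p(u) = 3 - u/3
N(v, C) = 3
m = 2*√246803 (m = √(115142 + 872070) = √987212 = 2*√246803 ≈ 993.59)
((N(8, -13)*260 + 169) - 18751)/(m - 108950) = ((3*260 + 169) - 18751)/(2*√246803 - 108950) = ((780 + 169) - 18751)/(-108950 + 2*√246803) = (949 - 18751)/(-108950 + 2*√246803) = -17802/(-108950 + 2*√246803)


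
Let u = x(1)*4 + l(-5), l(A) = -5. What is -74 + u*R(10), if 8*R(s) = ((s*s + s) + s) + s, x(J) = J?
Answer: -361/4 ≈ -90.250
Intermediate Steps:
u = -1 (u = 1*4 - 5 = 4 - 5 = -1)
R(s) = s²/8 + 3*s/8 (R(s) = (((s*s + s) + s) + s)/8 = (((s² + s) + s) + s)/8 = (((s + s²) + s) + s)/8 = ((s² + 2*s) + s)/8 = (s² + 3*s)/8 = s²/8 + 3*s/8)
-74 + u*R(10) = -74 - 10*(3 + 10)/8 = -74 - 10*13/8 = -74 - 1*65/4 = -74 - 65/4 = -361/4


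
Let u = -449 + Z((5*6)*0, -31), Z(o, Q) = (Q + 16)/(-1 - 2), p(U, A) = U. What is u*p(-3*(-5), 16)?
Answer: -6660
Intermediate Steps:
Z(o, Q) = -16/3 - Q/3 (Z(o, Q) = (16 + Q)/(-3) = (16 + Q)*(-⅓) = -16/3 - Q/3)
u = -444 (u = -449 + (-16/3 - ⅓*(-31)) = -449 + (-16/3 + 31/3) = -449 + 5 = -444)
u*p(-3*(-5), 16) = -(-1332)*(-5) = -444*15 = -6660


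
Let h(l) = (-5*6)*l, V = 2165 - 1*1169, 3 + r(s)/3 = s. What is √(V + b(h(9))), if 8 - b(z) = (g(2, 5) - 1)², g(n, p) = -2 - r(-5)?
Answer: √563 ≈ 23.728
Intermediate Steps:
r(s) = -9 + 3*s
g(n, p) = 22 (g(n, p) = -2 - (-9 + 3*(-5)) = -2 - (-9 - 15) = -2 - 1*(-24) = -2 + 24 = 22)
V = 996 (V = 2165 - 1169 = 996)
h(l) = -30*l
b(z) = -433 (b(z) = 8 - (22 - 1)² = 8 - 1*21² = 8 - 1*441 = 8 - 441 = -433)
√(V + b(h(9))) = √(996 - 433) = √563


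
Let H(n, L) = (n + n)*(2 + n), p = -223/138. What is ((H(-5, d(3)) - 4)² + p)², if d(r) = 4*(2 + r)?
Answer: 8661094225/19044 ≈ 4.5479e+5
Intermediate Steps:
p = -223/138 (p = -223*1/138 = -223/138 ≈ -1.6159)
d(r) = 8 + 4*r
H(n, L) = 2*n*(2 + n) (H(n, L) = (2*n)*(2 + n) = 2*n*(2 + n))
((H(-5, d(3)) - 4)² + p)² = ((2*(-5)*(2 - 5) - 4)² - 223/138)² = ((2*(-5)*(-3) - 4)² - 223/138)² = ((30 - 4)² - 223/138)² = (26² - 223/138)² = (676 - 223/138)² = (93065/138)² = 8661094225/19044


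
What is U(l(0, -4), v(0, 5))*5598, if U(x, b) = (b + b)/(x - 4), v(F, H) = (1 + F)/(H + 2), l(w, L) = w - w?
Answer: -2799/7 ≈ -399.86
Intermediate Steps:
l(w, L) = 0
v(F, H) = (1 + F)/(2 + H)
U(x, b) = 2*b/(-4 + x) (U(x, b) = (2*b)/(-4 + x) = 2*b/(-4 + x))
U(l(0, -4), v(0, 5))*5598 = (2*((1 + 0)/(2 + 5))/(-4 + 0))*5598 = (2*(1/7)/(-4))*5598 = (2*((⅐)*1)*(-¼))*5598 = (2*(⅐)*(-¼))*5598 = -1/14*5598 = -2799/7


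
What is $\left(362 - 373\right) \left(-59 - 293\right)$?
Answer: $3872$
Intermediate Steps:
$\left(362 - 373\right) \left(-59 - 293\right) = \left(-11\right) \left(-352\right) = 3872$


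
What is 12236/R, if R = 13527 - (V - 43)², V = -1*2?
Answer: 6118/5751 ≈ 1.0638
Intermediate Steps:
V = -2
R = 11502 (R = 13527 - (-2 - 43)² = 13527 - 1*(-45)² = 13527 - 1*2025 = 13527 - 2025 = 11502)
12236/R = 12236/11502 = 12236*(1/11502) = 6118/5751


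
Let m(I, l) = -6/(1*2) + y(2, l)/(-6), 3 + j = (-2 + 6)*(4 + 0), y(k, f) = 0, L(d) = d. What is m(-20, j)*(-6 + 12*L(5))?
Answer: -162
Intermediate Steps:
j = 13 (j = -3 + (-2 + 6)*(4 + 0) = -3 + 4*4 = -3 + 16 = 13)
m(I, l) = -3 (m(I, l) = -6/(1*2) + 0/(-6) = -6/2 + 0*(-⅙) = -6*½ + 0 = -3 + 0 = -3)
m(-20, j)*(-6 + 12*L(5)) = -3*(-6 + 12*5) = -3*(-6 + 60) = -3*54 = -162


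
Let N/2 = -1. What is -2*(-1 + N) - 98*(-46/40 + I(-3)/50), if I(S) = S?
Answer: 6229/50 ≈ 124.58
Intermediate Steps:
N = -2 (N = 2*(-1) = -2)
-2*(-1 + N) - 98*(-46/40 + I(-3)/50) = -2*(-1 - 2) - 98*(-46/40 - 3/50) = -2*(-3) - 98*(-46*1/40 - 3*1/50) = 6 - 98*(-23/20 - 3/50) = 6 - 98*(-121/100) = 6 + 5929/50 = 6229/50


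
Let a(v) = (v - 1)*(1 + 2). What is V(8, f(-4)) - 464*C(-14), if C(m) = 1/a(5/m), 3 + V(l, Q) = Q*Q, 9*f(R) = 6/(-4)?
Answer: 75919/684 ≈ 110.99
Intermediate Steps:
f(R) = -1/6 (f(R) = (6/(-4))/9 = (6*(-1/4))/9 = (1/9)*(-3/2) = -1/6)
a(v) = -3 + 3*v (a(v) = (-1 + v)*3 = -3 + 3*v)
V(l, Q) = -3 + Q**2 (V(l, Q) = -3 + Q*Q = -3 + Q**2)
C(m) = 1/(-3 + 15/m) (C(m) = 1/(-3 + 3*(5/m)) = 1/(-3 + 15/m))
V(8, f(-4)) - 464*C(-14) = (-3 + (-1/6)**2) - (-464)*(-14)/(-15 + 3*(-14)) = (-3 + 1/36) - (-464)*(-14)/(-15 - 42) = -107/36 - (-464)*(-14)/(-57) = -107/36 - (-464)*(-14)*(-1)/57 = -107/36 - 464*(-14/57) = -107/36 + 6496/57 = 75919/684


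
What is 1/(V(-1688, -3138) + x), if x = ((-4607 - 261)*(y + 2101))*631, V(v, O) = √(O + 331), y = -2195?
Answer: 288740552/83371106369267511 - I*√2807/83371106369267511 ≈ 3.4633e-9 - 6.3549e-16*I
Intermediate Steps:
V(v, O) = √(331 + O)
x = 288740552 (x = ((-4607 - 261)*(-2195 + 2101))*631 = -4868*(-94)*631 = 457592*631 = 288740552)
1/(V(-1688, -3138) + x) = 1/(√(331 - 3138) + 288740552) = 1/(√(-2807) + 288740552) = 1/(I*√2807 + 288740552) = 1/(288740552 + I*√2807)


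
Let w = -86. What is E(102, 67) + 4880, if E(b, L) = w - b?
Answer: 4692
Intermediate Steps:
E(b, L) = -86 - b
E(102, 67) + 4880 = (-86 - 1*102) + 4880 = (-86 - 102) + 4880 = -188 + 4880 = 4692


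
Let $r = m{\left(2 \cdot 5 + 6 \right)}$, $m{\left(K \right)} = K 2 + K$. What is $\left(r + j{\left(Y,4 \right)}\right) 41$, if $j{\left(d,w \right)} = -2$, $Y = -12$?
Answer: $1886$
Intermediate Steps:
$m{\left(K \right)} = 3 K$ ($m{\left(K \right)} = 2 K + K = 3 K$)
$r = 48$ ($r = 3 \left(2 \cdot 5 + 6\right) = 3 \left(10 + 6\right) = 3 \cdot 16 = 48$)
$\left(r + j{\left(Y,4 \right)}\right) 41 = \left(48 - 2\right) 41 = 46 \cdot 41 = 1886$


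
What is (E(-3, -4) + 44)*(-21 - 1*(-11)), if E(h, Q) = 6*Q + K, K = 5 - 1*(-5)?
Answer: -300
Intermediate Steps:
K = 10 (K = 5 + 5 = 10)
E(h, Q) = 10 + 6*Q (E(h, Q) = 6*Q + 10 = 10 + 6*Q)
(E(-3, -4) + 44)*(-21 - 1*(-11)) = ((10 + 6*(-4)) + 44)*(-21 - 1*(-11)) = ((10 - 24) + 44)*(-21 + 11) = (-14 + 44)*(-10) = 30*(-10) = -300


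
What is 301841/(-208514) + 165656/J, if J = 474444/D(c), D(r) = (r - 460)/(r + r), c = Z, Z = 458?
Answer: -8202898492277/5663640378366 ≈ -1.4483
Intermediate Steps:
c = 458
D(r) = (-460 + r)/(2*r) (D(r) = (-460 + r)/((2*r)) = (-460 + r)*(1/(2*r)) = (-460 + r)/(2*r))
J = -217295352 (J = 474444/(((½)*(-460 + 458)/458)) = 474444/(((½)*(1/458)*(-2))) = 474444/(-1/458) = 474444*(-458) = -217295352)
301841/(-208514) + 165656/J = 301841/(-208514) + 165656/(-217295352) = 301841*(-1/208514) + 165656*(-1/217295352) = -301841/208514 - 20707/27161919 = -8202898492277/5663640378366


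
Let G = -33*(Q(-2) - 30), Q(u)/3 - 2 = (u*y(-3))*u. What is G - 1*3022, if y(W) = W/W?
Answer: -2626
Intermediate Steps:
y(W) = 1
Q(u) = 6 + 3*u**2 (Q(u) = 6 + 3*((u*1)*u) = 6 + 3*(u*u) = 6 + 3*u**2)
G = 396 (G = -33*((6 + 3*(-2)**2) - 30) = -33*((6 + 3*4) - 30) = -33*((6 + 12) - 30) = -33*(18 - 30) = -33*(-12) = 396)
G - 1*3022 = 396 - 1*3022 = 396 - 3022 = -2626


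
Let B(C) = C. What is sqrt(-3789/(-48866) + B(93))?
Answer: 7*sqrt(4535888718)/48866 ≈ 9.6477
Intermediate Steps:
sqrt(-3789/(-48866) + B(93)) = sqrt(-3789/(-48866) + 93) = sqrt(-3789*(-1/48866) + 93) = sqrt(3789/48866 + 93) = sqrt(4548327/48866) = 7*sqrt(4535888718)/48866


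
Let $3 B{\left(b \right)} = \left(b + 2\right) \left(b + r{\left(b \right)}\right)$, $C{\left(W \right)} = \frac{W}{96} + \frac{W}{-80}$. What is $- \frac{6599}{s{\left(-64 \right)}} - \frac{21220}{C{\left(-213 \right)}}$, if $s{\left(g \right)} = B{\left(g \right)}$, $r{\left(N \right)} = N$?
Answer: $- \frac{26945712787}{563456} \approx -47822.0$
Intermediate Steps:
$C{\left(W \right)} = - \frac{W}{480}$ ($C{\left(W \right)} = W \frac{1}{96} + W \left(- \frac{1}{80}\right) = \frac{W}{96} - \frac{W}{80} = - \frac{W}{480}$)
$B{\left(b \right)} = \frac{2 b \left(2 + b\right)}{3}$ ($B{\left(b \right)} = \frac{\left(b + 2\right) \left(b + b\right)}{3} = \frac{\left(2 + b\right) 2 b}{3} = \frac{2 b \left(2 + b\right)}{3}$)
$s{\left(g \right)} = \frac{2 g \left(2 + g\right)}{3}$
$- \frac{6599}{s{\left(-64 \right)}} - \frac{21220}{C{\left(-213 \right)}} = - \frac{6599}{\frac{2}{3} \left(-64\right) \left(2 - 64\right)} - \frac{21220}{\left(- \frac{1}{480}\right) \left(-213\right)} = - \frac{6599}{\frac{2}{3} \left(-64\right) \left(-62\right)} - \frac{21220}{\frac{71}{160}} = - \frac{6599}{\frac{7936}{3}} - \frac{3395200}{71} = \left(-6599\right) \frac{3}{7936} - \frac{3395200}{71} = - \frac{19797}{7936} - \frac{3395200}{71} = - \frac{26945712787}{563456}$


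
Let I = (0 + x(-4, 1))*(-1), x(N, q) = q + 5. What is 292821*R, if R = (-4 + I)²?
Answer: 29282100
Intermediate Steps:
x(N, q) = 5 + q
I = -6 (I = (0 + (5 + 1))*(-1) = (0 + 6)*(-1) = 6*(-1) = -6)
R = 100 (R = (-4 - 6)² = (-10)² = 100)
292821*R = 292821*100 = 29282100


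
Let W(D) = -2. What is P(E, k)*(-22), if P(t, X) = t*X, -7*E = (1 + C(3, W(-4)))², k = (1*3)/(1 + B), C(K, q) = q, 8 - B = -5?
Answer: 33/49 ≈ 0.67347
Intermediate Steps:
B = 13 (B = 8 - 1*(-5) = 8 + 5 = 13)
k = 3/14 (k = (1*3)/(1 + 13) = 3/14 ≈ 0.21429)
E = -⅐ (E = -(1 - 2)²/7 = -⅐*(-1)² = -⅐*1 = -⅐ ≈ -0.14286)
P(t, X) = X*t
P(E, k)*(-22) = ((3/14)*(-⅐))*(-22) = -3/98*(-22) = 33/49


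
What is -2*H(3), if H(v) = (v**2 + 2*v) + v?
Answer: -36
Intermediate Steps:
H(v) = v**2 + 3*v
-2*H(3) = -6*(3 + 3) = -6*6 = -2*18 = -36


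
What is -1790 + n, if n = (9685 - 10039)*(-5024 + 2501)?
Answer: 891352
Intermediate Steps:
n = 893142 (n = -354*(-2523) = 893142)
-1790 + n = -1790 + 893142 = 891352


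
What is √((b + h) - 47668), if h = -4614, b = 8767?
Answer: 3*I*√4835 ≈ 208.6*I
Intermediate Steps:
√((b + h) - 47668) = √((8767 - 4614) - 47668) = √(4153 - 47668) = √(-43515) = 3*I*√4835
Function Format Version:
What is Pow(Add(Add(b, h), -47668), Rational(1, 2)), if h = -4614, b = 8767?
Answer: Mul(3, I, Pow(4835, Rational(1, 2))) ≈ Mul(208.60, I)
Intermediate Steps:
Pow(Add(Add(b, h), -47668), Rational(1, 2)) = Pow(Add(Add(8767, -4614), -47668), Rational(1, 2)) = Pow(Add(4153, -47668), Rational(1, 2)) = Pow(-43515, Rational(1, 2)) = Mul(3, I, Pow(4835, Rational(1, 2)))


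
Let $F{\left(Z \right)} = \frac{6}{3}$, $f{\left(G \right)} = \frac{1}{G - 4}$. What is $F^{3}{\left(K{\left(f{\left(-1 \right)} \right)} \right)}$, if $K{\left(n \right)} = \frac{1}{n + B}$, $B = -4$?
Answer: $8$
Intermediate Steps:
$f{\left(G \right)} = \frac{1}{-4 + G}$
$K{\left(n \right)} = \frac{1}{-4 + n}$ ($K{\left(n \right)} = \frac{1}{n - 4} = \frac{1}{-4 + n}$)
$F{\left(Z \right)} = 2$ ($F{\left(Z \right)} = 6 \cdot \frac{1}{3} = 2$)
$F^{3}{\left(K{\left(f{\left(-1 \right)} \right)} \right)} = 2^{3} = 8$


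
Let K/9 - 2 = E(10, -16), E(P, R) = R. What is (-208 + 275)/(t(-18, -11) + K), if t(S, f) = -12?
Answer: -67/138 ≈ -0.48551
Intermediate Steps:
K = -126 (K = 18 + 9*(-16) = 18 - 144 = -126)
(-208 + 275)/(t(-18, -11) + K) = (-208 + 275)/(-12 - 126) = 67/(-138) = 67*(-1/138) = -67/138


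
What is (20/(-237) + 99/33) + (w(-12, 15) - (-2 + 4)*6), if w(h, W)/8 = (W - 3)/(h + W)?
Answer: 5431/237 ≈ 22.916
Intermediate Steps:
w(h, W) = 8*(-3 + W)/(W + h) (w(h, W) = 8*((W - 3)/(h + W)) = 8*((-3 + W)/(W + h)) = 8*(-3 + W)/(W + h))
(20/(-237) + 99/33) + (w(-12, 15) - (-2 + 4)*6) = (20/(-237) + 99/33) + (8*(-3 + 15)/(15 - 12) - (-2 + 4)*6) = (20*(-1/237) + 99*(1/33)) + (8*12/3 - 2*6) = (-20/237 + 3) + (8*(⅓)*12 - 1*12) = 691/237 + (32 - 12) = 691/237 + 20 = 5431/237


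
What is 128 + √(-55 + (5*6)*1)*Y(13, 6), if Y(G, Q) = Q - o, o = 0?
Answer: 128 + 30*I ≈ 128.0 + 30.0*I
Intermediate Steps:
Y(G, Q) = Q (Y(G, Q) = Q - 1*0 = Q + 0 = Q)
128 + √(-55 + (5*6)*1)*Y(13, 6) = 128 + √(-55 + (5*6)*1)*6 = 128 + √(-55 + 30*1)*6 = 128 + √(-55 + 30)*6 = 128 + √(-25)*6 = 128 + (5*I)*6 = 128 + 30*I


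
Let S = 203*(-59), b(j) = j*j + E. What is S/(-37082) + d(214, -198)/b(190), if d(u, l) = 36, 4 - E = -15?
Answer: 433932215/1339364758 ≈ 0.32398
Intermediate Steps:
E = 19 (E = 4 - 1*(-15) = 4 + 15 = 19)
b(j) = 19 + j² (b(j) = j*j + 19 = j² + 19 = 19 + j²)
S = -11977
S/(-37082) + d(214, -198)/b(190) = -11977/(-37082) + 36/(19 + 190²) = -11977*(-1/37082) + 36/(19 + 36100) = 11977/37082 + 36/36119 = 433932215/1339364758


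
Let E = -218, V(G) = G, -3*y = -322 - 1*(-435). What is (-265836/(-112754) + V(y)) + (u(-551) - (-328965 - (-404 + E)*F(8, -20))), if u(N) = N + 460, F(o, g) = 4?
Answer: 55196018719/169131 ≈ 3.2635e+5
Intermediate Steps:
y = -113/3 (y = -(-322 - 1*(-435))/3 = -(-322 + 435)/3 = -⅓*113 = -113/3 ≈ -37.667)
u(N) = 460 + N
(-265836/(-112754) + V(y)) + (u(-551) - (-328965 - (-404 + E)*F(8, -20))) = (-265836/(-112754) - 113/3) + ((460 - 551) - (-328965 - (-404 - 218)*4)) = (-265836*(-1/112754) - 113/3) + (-91 - (-328965 - (-622)*4)) = (132918/56377 - 113/3) + (-91 - (-328965 - 1*(-2488))) = -5971847/169131 + (-91 - (-328965 + 2488)) = -5971847/169131 + (-91 - 1*(-326477)) = -5971847/169131 + (-91 + 326477) = -5971847/169131 + 326386 = 55196018719/169131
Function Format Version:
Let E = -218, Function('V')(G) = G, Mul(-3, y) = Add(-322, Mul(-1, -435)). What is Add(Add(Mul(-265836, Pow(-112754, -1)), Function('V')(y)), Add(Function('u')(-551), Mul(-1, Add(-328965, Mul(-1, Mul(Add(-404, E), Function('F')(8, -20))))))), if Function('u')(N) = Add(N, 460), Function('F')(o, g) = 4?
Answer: Rational(55196018719, 169131) ≈ 3.2635e+5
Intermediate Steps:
y = Rational(-113, 3) (y = Mul(Rational(-1, 3), Add(-322, Mul(-1, -435))) = Mul(Rational(-1, 3), Add(-322, 435)) = Mul(Rational(-1, 3), 113) = Rational(-113, 3) ≈ -37.667)
Function('u')(N) = Add(460, N)
Add(Add(Mul(-265836, Pow(-112754, -1)), Function('V')(y)), Add(Function('u')(-551), Mul(-1, Add(-328965, Mul(-1, Mul(Add(-404, E), Function('F')(8, -20))))))) = Add(Add(Mul(-265836, Pow(-112754, -1)), Rational(-113, 3)), Add(Add(460, -551), Mul(-1, Add(-328965, Mul(-1, Mul(Add(-404, -218), 4)))))) = Add(Add(Mul(-265836, Rational(-1, 112754)), Rational(-113, 3)), Add(-91, Mul(-1, Add(-328965, Mul(-1, Mul(-622, 4)))))) = Add(Add(Rational(132918, 56377), Rational(-113, 3)), Add(-91, Mul(-1, Add(-328965, Mul(-1, -2488))))) = Add(Rational(-5971847, 169131), Add(-91, Mul(-1, Add(-328965, 2488)))) = Add(Rational(-5971847, 169131), Add(-91, Mul(-1, -326477))) = Add(Rational(-5971847, 169131), Add(-91, 326477)) = Add(Rational(-5971847, 169131), 326386) = Rational(55196018719, 169131)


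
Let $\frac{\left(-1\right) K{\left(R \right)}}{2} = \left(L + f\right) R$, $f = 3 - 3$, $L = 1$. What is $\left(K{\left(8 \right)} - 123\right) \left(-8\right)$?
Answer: $1112$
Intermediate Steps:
$f = 0$
$K{\left(R \right)} = - 2 R$ ($K{\left(R \right)} = - 2 \left(1 + 0\right) R = - 2 \cdot 1 R = - 2 R$)
$\left(K{\left(8 \right)} - 123\right) \left(-8\right) = \left(\left(-2\right) 8 - 123\right) \left(-8\right) = \left(-16 - 123\right) \left(-8\right) = \left(-139\right) \left(-8\right) = 1112$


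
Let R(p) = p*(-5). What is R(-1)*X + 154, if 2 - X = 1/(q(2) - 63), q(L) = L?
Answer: 10009/61 ≈ 164.08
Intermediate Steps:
R(p) = -5*p
X = 123/61 (X = 2 - 1/(2 - 63) = 2 - 1/(-61) = 2 - 1*(-1/61) = 2 + 1/61 = 123/61 ≈ 2.0164)
R(-1)*X + 154 = -5*(-1)*(123/61) + 154 = 5*(123/61) + 154 = 615/61 + 154 = 10009/61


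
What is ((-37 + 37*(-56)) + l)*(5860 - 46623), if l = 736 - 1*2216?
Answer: 146298407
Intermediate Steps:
l = -1480 (l = 736 - 2216 = -1480)
((-37 + 37*(-56)) + l)*(5860 - 46623) = ((-37 + 37*(-56)) - 1480)*(5860 - 46623) = ((-37 - 2072) - 1480)*(-40763) = (-2109 - 1480)*(-40763) = -3589*(-40763) = 146298407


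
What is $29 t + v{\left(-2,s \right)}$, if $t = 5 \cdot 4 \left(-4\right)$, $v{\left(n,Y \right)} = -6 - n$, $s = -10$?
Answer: $-2324$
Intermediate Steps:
$t = -80$ ($t = 20 \left(-4\right) = -80$)
$29 t + v{\left(-2,s \right)} = 29 \left(-80\right) - 4 = -2320 + \left(-6 + 2\right) = -2320 - 4 = -2324$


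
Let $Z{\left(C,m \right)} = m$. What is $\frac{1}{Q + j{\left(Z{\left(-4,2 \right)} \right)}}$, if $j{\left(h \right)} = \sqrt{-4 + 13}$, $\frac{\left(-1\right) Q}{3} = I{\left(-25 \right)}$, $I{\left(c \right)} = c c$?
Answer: $- \frac{1}{1872} \approx -0.00053419$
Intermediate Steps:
$I{\left(c \right)} = c^{2}$
$Q = -1875$ ($Q = - 3 \left(-25\right)^{2} = \left(-3\right) 625 = -1875$)
$j{\left(h \right)} = 3$ ($j{\left(h \right)} = \sqrt{9} = 3$)
$\frac{1}{Q + j{\left(Z{\left(-4,2 \right)} \right)}} = \frac{1}{-1875 + 3} = \frac{1}{-1872} = - \frac{1}{1872}$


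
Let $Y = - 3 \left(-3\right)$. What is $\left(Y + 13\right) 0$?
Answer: $0$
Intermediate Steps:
$Y = 9$ ($Y = \left(-1\right) \left(-9\right) = 9$)
$\left(Y + 13\right) 0 = \left(9 + 13\right) 0 = 22 \cdot 0 = 0$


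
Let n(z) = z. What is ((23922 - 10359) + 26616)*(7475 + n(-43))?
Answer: 298610328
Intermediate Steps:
((23922 - 10359) + 26616)*(7475 + n(-43)) = ((23922 - 10359) + 26616)*(7475 - 43) = (13563 + 26616)*7432 = 40179*7432 = 298610328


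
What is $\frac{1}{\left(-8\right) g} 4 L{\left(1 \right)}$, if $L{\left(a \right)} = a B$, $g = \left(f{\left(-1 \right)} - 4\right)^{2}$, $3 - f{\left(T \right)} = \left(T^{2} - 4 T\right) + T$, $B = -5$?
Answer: $\frac{1}{10} \approx 0.1$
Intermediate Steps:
$f{\left(T \right)} = 3 - T^{2} + 3 T$ ($f{\left(T \right)} = 3 - \left(\left(T^{2} - 4 T\right) + T\right) = 3 - \left(T^{2} - 3 T\right) = 3 - T^{2} + 3 T$)
$g = 25$ ($g = \left(\left(3 - \left(-1\right)^{2} + 3 \left(-1\right)\right) - 4\right)^{2} = \left(\left(3 - 1 - 3\right) - 4\right)^{2} = \left(-1 - 4\right)^{2} = \left(-5\right)^{2} = 25$)
$L{\left(a \right)} = - 5 a$ ($L{\left(a \right)} = a \left(-5\right) = - 5 a$)
$\frac{1}{\left(-8\right) g} 4 L{\left(1 \right)} = \frac{1}{\left(-8\right) 25} \cdot 4 \left(\left(-5\right) 1\right) = \frac{1}{-200} \cdot 4 \left(-5\right) = \left(- \frac{1}{200}\right) 4 \left(-5\right) = \left(- \frac{1}{50}\right) \left(-5\right) = \frac{1}{10}$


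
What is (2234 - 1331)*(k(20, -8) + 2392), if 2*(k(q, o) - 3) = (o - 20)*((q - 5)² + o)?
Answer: -580629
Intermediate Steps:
k(q, o) = 3 + (-20 + o)*(o + (-5 + q)²)/2 (k(q, o) = 3 + ((o - 20)*((q - 5)² + o))/2 = 3 + ((-20 + o)*((-5 + q)² + o))/2 = 3 + ((-20 + o)*(o + (-5 + q)²))/2 = 3 + (-20 + o)*(o + (-5 + q)²)/2)
(2234 - 1331)*(k(20, -8) + 2392) = (2234 - 1331)*((3 + (½)*(-8)² - 10*(-8) - 10*(-5 + 20)² + (½)*(-8)*(-5 + 20)²) + 2392) = 903*((3 + (½)*64 + 80 - 10*15² + (½)*(-8)*15²) + 2392) = 903*((3 + 32 + 80 - 10*225 + (½)*(-8)*225) + 2392) = 903*((3 + 32 + 80 - 2250 - 900) + 2392) = 903*(-3035 + 2392) = 903*(-643) = -580629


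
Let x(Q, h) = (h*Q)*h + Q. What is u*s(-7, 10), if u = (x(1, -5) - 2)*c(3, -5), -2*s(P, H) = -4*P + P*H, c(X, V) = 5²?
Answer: 12600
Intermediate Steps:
c(X, V) = 25
s(P, H) = 2*P - H*P/2 (s(P, H) = -(-4*P + P*H)/2 = -(-4*P + H*P)/2 = 2*P - H*P/2)
x(Q, h) = Q + Q*h² (x(Q, h) = (Q*h)*h + Q = Q*h² + Q = Q + Q*h²)
u = 600 (u = (1*(1 + (-5)²) - 2)*25 = (1*(1 + 25) - 2)*25 = (1*26 - 2)*25 = (26 - 2)*25 = 24*25 = 600)
u*s(-7, 10) = 600*((½)*(-7)*(4 - 1*10)) = 600*((½)*(-7)*(4 - 10)) = 600*((½)*(-7)*(-6)) = 600*21 = 12600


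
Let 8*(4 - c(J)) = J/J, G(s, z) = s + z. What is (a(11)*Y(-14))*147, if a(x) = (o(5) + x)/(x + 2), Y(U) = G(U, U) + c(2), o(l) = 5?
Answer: -56742/13 ≈ -4364.8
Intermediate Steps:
c(J) = 31/8 (c(J) = 4 - J/(8*J) = 4 - 1/8*1 = 4 - 1/8 = 31/8)
Y(U) = 31/8 + 2*U (Y(U) = (U + U) + 31/8 = 2*U + 31/8 = 31/8 + 2*U)
a(x) = (5 + x)/(2 + x) (a(x) = (5 + x)/(x + 2) = (5 + x)/(2 + x))
(a(11)*Y(-14))*147 = (((5 + 11)/(2 + 11))*(31/8 + 2*(-14)))*147 = ((16/13)*(31/8 - 28))*147 = (((1/13)*16)*(-193/8))*147 = ((16/13)*(-193/8))*147 = -386/13*147 = -56742/13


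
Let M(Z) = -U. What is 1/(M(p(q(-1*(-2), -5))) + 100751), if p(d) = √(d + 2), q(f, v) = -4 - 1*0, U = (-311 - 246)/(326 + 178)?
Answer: 504/50779061 ≈ 9.9254e-6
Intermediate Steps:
U = -557/504 ≈ -1.1052
q(f, v) = -4 (q(f, v) = -4 + 0 = -4)
p(d) = √(2 + d)
M(Z) = 557/504 (M(Z) = -1*(-557/504) = 557/504)
1/(M(p(q(-1*(-2), -5))) + 100751) = 1/(557/504 + 100751) = 1/(50779061/504) = 504/50779061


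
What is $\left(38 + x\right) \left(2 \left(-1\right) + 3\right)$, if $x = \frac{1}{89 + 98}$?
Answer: $\frac{7107}{187} \approx 38.005$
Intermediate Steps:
$x = \frac{1}{187} \approx 0.0053476$
$\left(38 + x\right) \left(2 \left(-1\right) + 3\right) = \left(38 + \frac{1}{187}\right) \left(2 \left(-1\right) + 3\right) = \frac{7107 \left(-2 + 3\right)}{187} = \frac{7107}{187} \cdot 1 = \frac{7107}{187}$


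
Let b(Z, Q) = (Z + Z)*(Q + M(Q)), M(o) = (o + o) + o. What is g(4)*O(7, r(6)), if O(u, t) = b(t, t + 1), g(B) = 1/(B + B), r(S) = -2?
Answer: 2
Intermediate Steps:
g(B) = 1/(2*B)
M(o) = 3*o (M(o) = 2*o + o = 3*o)
b(Z, Q) = 8*Q*Z (b(Z, Q) = (Z + Z)*(Q + 3*Q) = (2*Z)*(4*Q) = 8*Q*Z)
O(u, t) = 8*t*(1 + t) (O(u, t) = 8*(t + 1)*t = 8*(1 + t)*t = 8*t*(1 + t))
g(4)*O(7, r(6)) = ((½)/4)*(8*(-2)*(1 - 2)) = ((½)*(¼))*(8*(-2)*(-1)) = (⅛)*16 = 2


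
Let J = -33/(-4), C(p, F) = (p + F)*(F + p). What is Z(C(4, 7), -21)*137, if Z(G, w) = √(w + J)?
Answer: 137*I*√51/2 ≈ 489.19*I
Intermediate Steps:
C(p, F) = (F + p)² (C(p, F) = (F + p)*(F + p) = (F + p)²)
J = 33/4 (J = -33*(-¼) = 33/4 ≈ 8.2500)
Z(G, w) = √(33/4 + w) (Z(G, w) = √(w + 33/4) = √(33/4 + w))
Z(C(4, 7), -21)*137 = (√(33 + 4*(-21))/2)*137 = (√(33 - 84)/2)*137 = (√(-51)/2)*137 = ((I*√51)/2)*137 = (I*√51/2)*137 = 137*I*√51/2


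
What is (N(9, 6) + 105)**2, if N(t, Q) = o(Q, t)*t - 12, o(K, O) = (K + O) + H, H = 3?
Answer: 65025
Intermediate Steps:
o(K, O) = 3 + K + O (o(K, O) = (K + O) + 3 = 3 + K + O)
N(t, Q) = -12 + t*(3 + Q + t) (N(t, Q) = (3 + Q + t)*t - 12 = t*(3 + Q + t) - 12 = -12 + t*(3 + Q + t))
(N(9, 6) + 105)**2 = ((-12 + 9*(3 + 6 + 9)) + 105)**2 = ((-12 + 9*18) + 105)**2 = ((-12 + 162) + 105)**2 = (150 + 105)**2 = 255**2 = 65025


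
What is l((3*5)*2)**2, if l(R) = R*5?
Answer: 22500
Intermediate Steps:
l(R) = 5*R
l((3*5)*2)**2 = (5*((3*5)*2))**2 = (5*(15*2))**2 = (5*30)**2 = 150**2 = 22500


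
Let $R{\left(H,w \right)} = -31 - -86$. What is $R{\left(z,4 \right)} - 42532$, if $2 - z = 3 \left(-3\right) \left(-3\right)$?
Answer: $-42477$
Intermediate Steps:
$z = -25$ ($z = 2 - 3 \left(-3\right) \left(-3\right) = 2 - \left(-9\right) \left(-3\right) = 2 - 27 = -25$)
$R{\left(H,w \right)} = 55$ ($R{\left(H,w \right)} = -31 + 86 = 55$)
$R{\left(z,4 \right)} - 42532 = 55 - 42532 = -42477$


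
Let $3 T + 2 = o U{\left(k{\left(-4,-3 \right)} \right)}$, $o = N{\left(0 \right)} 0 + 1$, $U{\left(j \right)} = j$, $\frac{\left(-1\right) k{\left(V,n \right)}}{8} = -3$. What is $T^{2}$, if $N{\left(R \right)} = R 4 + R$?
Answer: $\frac{484}{9} \approx 53.778$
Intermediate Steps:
$k{\left(V,n \right)} = 24$ ($k{\left(V,n \right)} = \left(-8\right) \left(-3\right) = 24$)
$N{\left(R \right)} = 5 R$ ($N{\left(R \right)} = 4 R + R = 5 R$)
$o = 1$ ($o = 5 \cdot 0 \cdot 0 + 1 = 0 \cdot 0 + 1 = 0 + 1 = 1$)
$T = \frac{22}{3}$ ($T = - \frac{2}{3} + \frac{1 \cdot 24}{3} = - \frac{2}{3} + \frac{1}{3} \cdot 24 = - \frac{2}{3} + 8 = \frac{22}{3} \approx 7.3333$)
$T^{2} = \left(\frac{22}{3}\right)^{2} = \frac{484}{9}$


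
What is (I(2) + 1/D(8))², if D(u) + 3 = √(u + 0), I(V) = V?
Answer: 9 + 4*√2 ≈ 14.657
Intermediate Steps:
D(u) = -3 + √u (D(u) = -3 + √(u + 0) = -3 + √u)
(I(2) + 1/D(8))² = (2 + 1/(-3 + √8))² = (2 + 1/(-3 + 2*√2))²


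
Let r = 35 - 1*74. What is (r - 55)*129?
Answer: -12126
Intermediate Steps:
r = -39 (r = 35 - 74 = -39)
(r - 55)*129 = (-39 - 55)*129 = -94*129 = -12126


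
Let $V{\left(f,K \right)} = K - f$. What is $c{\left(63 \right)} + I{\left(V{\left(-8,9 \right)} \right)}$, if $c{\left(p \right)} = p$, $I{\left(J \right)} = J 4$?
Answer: $131$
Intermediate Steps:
$I{\left(J \right)} = 4 J$
$c{\left(63 \right)} + I{\left(V{\left(-8,9 \right)} \right)} = 63 + 4 \left(9 - -8\right) = 63 + 4 \left(9 + 8\right) = 63 + 4 \cdot 17 = 63 + 68 = 131$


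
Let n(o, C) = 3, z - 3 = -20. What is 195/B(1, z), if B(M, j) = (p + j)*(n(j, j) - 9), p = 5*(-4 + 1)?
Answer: 65/64 ≈ 1.0156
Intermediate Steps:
z = -17 (z = 3 - 20 = -17)
p = -15 (p = 5*(-3) = -15)
B(M, j) = 90 - 6*j (B(M, j) = (-15 + j)*(3 - 9) = (-15 + j)*(-6) = 90 - 6*j)
195/B(1, z) = 195/(90 - 6*(-17)) = 195/(90 + 102) = 195/192 = 195*(1/192) = 65/64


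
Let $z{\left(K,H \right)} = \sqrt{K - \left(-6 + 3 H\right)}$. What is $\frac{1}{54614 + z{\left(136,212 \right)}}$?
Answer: $\frac{27307}{1491344745} - \frac{i \sqrt{494}}{2982689490} \approx 1.831 \cdot 10^{-5} - 7.4517 \cdot 10^{-9} i$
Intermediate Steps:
$z{\left(K,H \right)} = \sqrt{6 + K - 3 H}$ ($z{\left(K,H \right)} = \sqrt{K - \left(-6 + 3 H\right)} = \sqrt{6 + K - 3 H}$)
$\frac{1}{54614 + z{\left(136,212 \right)}} = \frac{1}{54614 + \sqrt{6 + 136 - 636}} = \frac{1}{54614 + \sqrt{-494}} = \frac{1}{54614 + i \sqrt{494}}$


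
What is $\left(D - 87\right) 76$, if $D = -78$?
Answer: $-12540$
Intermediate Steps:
$\left(D - 87\right) 76 = \left(-78 - 87\right) 76 = \left(-165\right) 76 = -12540$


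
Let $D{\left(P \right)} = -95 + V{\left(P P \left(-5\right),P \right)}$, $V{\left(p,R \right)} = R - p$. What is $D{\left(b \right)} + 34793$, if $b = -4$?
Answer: $34774$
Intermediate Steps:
$D{\left(P \right)} = -95 + P + 5 P^{2}$ ($D{\left(P \right)} = -95 + \left(P - P P \left(-5\right)\right) = -95 - \left(- P + P^{2} \left(-5\right)\right) = -95 + \left(P - - 5 P^{2}\right) = -95 + \left(P + 5 P^{2}\right) = -95 + P + 5 P^{2}$)
$D{\left(b \right)} + 34793 = \left(-95 - 4 + 5 \left(-4\right)^{2}\right) + 34793 = \left(-95 - 4 + 5 \cdot 16\right) + 34793 = \left(-95 - 4 + 80\right) + 34793 = -19 + 34793 = 34774$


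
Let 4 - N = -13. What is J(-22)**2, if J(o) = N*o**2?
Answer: 67699984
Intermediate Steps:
N = 17 (N = 4 - 1*(-13) = 4 + 13 = 17)
J(o) = 17*o**2
J(-22)**2 = (17*(-22)**2)**2 = (17*484)**2 = 8228**2 = 67699984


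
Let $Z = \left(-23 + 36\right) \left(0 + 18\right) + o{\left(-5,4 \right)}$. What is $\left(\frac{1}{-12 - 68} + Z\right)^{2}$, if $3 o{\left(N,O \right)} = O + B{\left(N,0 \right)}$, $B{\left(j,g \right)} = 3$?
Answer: $\frac{3216818089}{57600} \approx 55848.0$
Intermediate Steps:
$o{\left(N,O \right)} = 1 + \frac{O}{3}$ ($o{\left(N,O \right)} = \frac{O + 3}{3} = \frac{3 + O}{3} = 1 + \frac{O}{3}$)
$Z = \frac{709}{3}$ ($Z = \left(-23 + 36\right) \left(0 + 18\right) + \left(1 + \frac{1}{3} \cdot 4\right) = 13 \cdot 18 + \left(1 + \frac{4}{3}\right) = 234 + \frac{7}{3} = \frac{709}{3} \approx 236.33$)
$\left(\frac{1}{-12 - 68} + Z\right)^{2} = \left(\frac{1}{-12 - 68} + \frac{709}{3}\right)^{2} = \left(\frac{1}{-80} + \frac{709}{3}\right)^{2} = \left(- \frac{1}{80} + \frac{709}{3}\right)^{2} = \left(\frac{56717}{240}\right)^{2} = \frac{3216818089}{57600}$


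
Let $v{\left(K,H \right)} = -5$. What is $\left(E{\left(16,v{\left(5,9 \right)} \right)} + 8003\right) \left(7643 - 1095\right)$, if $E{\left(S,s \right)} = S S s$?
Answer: $44022204$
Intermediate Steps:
$E{\left(S,s \right)} = s S^{2}$ ($E{\left(S,s \right)} = S^{2} s = s S^{2}$)
$\left(E{\left(16,v{\left(5,9 \right)} \right)} + 8003\right) \left(7643 - 1095\right) = \left(- 5 \cdot 16^{2} + 8003\right) \left(7643 - 1095\right) = \left(\left(-5\right) 256 + 8003\right) 6548 = \left(-1280 + 8003\right) 6548 = 6723 \cdot 6548 = 44022204$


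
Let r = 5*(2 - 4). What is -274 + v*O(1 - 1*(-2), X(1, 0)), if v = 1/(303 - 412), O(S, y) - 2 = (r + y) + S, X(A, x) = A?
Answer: -29862/109 ≈ -273.96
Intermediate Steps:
r = -10 (r = 5*(-2) = -10)
O(S, y) = -8 + S + y (O(S, y) = 2 + ((-10 + y) + S) = 2 + (-10 + S + y) = -8 + S + y)
v = -1/109 (v = 1/(-109) = -1/109 ≈ -0.0091743)
-274 + v*O(1 - 1*(-2), X(1, 0)) = -274 - (-8 + (1 - 1*(-2)) + 1)/109 = -274 - (-8 + (1 + 2) + 1)/109 = -274 - (-8 + 3 + 1)/109 = -274 - 1/109*(-4) = -274 + 4/109 = -29862/109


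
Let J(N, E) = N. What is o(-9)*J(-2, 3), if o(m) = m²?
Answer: -162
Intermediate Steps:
o(-9)*J(-2, 3) = (-9)²*(-2) = 81*(-2) = -162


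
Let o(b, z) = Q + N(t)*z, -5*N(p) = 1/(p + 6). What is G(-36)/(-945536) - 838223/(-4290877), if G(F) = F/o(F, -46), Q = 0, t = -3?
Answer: 9115134527467/46657554763328 ≈ 0.19536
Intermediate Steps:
N(p) = -1/(5*(6 + p)) (N(p) = -1/(5*(p + 6)) = -1/(5*(6 + p)))
o(b, z) = -z/15 (o(b, z) = 0 + (-1/(30 + 5*(-3)))*z = 0 + (-1/(30 - 15))*z = 0 + (-1/15)*z = 0 + (-1*1/15)*z = 0 - z/15 = -z/15)
G(F) = 15*F/46 (G(F) = F/((-1/15*(-46))) = F/(46/15) = F*(15/46) = 15*F/46)
G(-36)/(-945536) - 838223/(-4290877) = ((15/46)*(-36))/(-945536) - 838223/(-4290877) = -270/23*(-1/945536) - 838223*(-1/4290877) = 135/10873664 + 838223/4290877 = 9115134527467/46657554763328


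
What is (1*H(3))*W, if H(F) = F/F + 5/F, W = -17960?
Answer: -143680/3 ≈ -47893.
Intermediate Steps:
H(F) = 1 + 5/F
(1*H(3))*W = (1*((5 + 3)/3))*(-17960) = (1*((⅓)*8))*(-17960) = (1*(8/3))*(-17960) = (8/3)*(-17960) = -143680/3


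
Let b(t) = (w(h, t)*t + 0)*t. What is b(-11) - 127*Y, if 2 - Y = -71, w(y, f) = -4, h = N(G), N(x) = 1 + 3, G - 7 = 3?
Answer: -9755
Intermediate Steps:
G = 10 (G = 7 + 3 = 10)
N(x) = 4
h = 4
Y = 73 (Y = 2 - 1*(-71) = 2 + 71 = 73)
b(t) = -4*t**2 (b(t) = (-4*t + 0)*t = (-4*t)*t = -4*t**2)
b(-11) - 127*Y = -4*(-11)**2 - 127*73 = -4*121 - 9271 = -484 - 9271 = -9755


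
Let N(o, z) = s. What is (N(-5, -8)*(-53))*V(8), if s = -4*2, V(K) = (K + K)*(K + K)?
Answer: 108544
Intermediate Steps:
V(K) = 4*K² (V(K) = (2*K)*(2*K) = 4*K²)
s = -8
N(o, z) = -8
(N(-5, -8)*(-53))*V(8) = (-8*(-53))*(4*8²) = 424*(4*64) = 424*256 = 108544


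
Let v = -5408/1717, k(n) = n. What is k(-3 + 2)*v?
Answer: 5408/1717 ≈ 3.1497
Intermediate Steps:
v = -5408/1717 (v = -5408*1/1717 = -5408/1717 ≈ -3.1497)
k(-3 + 2)*v = (-3 + 2)*(-5408/1717) = -1*(-5408/1717) = 5408/1717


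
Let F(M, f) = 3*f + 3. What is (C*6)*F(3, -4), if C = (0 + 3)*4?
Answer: -648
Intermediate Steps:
F(M, f) = 3 + 3*f
C = 12 (C = 3*4 = 12)
(C*6)*F(3, -4) = (12*6)*(3 + 3*(-4)) = 72*(3 - 12) = 72*(-9) = -648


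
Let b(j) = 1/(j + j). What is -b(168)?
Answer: -1/336 ≈ -0.0029762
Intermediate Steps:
b(j) = 1/(2*j)
-b(168) = -1/(2*168) = -1*1/336 = -1/336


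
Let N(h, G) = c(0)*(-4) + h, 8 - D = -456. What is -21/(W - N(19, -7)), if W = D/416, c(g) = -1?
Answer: 546/569 ≈ 0.95958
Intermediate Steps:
D = 464 (D = 8 - 1*(-456) = 8 + 456 = 464)
N(h, G) = 4 + h (N(h, G) = -1*(-4) + h = 4 + h)
W = 29/26 (W = 464/416 = 464*(1/416) = 29/26 ≈ 1.1154)
-21/(W - N(19, -7)) = -21/(29/26 - (4 + 19)) = -21/(29/26 - 1*23) = -21/(29/26 - 23) = -21/(-569/26) = -21*(-26/569) = 546/569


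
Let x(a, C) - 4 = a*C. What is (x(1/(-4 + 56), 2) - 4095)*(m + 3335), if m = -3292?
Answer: -4573695/26 ≈ -1.7591e+5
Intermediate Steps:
x(a, C) = 4 + C*a (x(a, C) = 4 + a*C = 4 + C*a)
(x(1/(-4 + 56), 2) - 4095)*(m + 3335) = ((4 + 2/(-4 + 56)) - 4095)*(-3292 + 3335) = ((4 + 2/52) - 4095)*43 = ((4 + 2*(1/52)) - 4095)*43 = ((4 + 1/26) - 4095)*43 = (105/26 - 4095)*43 = -106365/26*43 = -4573695/26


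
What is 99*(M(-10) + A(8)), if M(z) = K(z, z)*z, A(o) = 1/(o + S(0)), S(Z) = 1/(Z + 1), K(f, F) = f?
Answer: 9911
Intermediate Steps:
S(Z) = 1/(1 + Z)
A(o) = 1/(1 + o) (A(o) = 1/(o + 1/(1 + 0)) = 1/(o + 1/1) = 1/(o + 1) = 1/(1 + o))
M(z) = z² (M(z) = z*z = z²)
99*(M(-10) + A(8)) = 99*((-10)² + 1/(1 + 8)) = 99*(100 + 1/9) = 99*(100 + ⅑) = 99*(901/9) = 9911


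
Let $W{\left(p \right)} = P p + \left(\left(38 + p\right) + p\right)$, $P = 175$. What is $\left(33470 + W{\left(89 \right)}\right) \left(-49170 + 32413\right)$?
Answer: $-825466577$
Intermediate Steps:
$W{\left(p \right)} = 38 + 177 p$ ($W{\left(p \right)} = 175 p + \left(\left(38 + p\right) + p\right) = 175 p + \left(38 + 2 p\right) = 38 + 177 p$)
$\left(33470 + W{\left(89 \right)}\right) \left(-49170 + 32413\right) = \left(33470 + \left(38 + 177 \cdot 89\right)\right) \left(-49170 + 32413\right) = \left(33470 + \left(38 + 15753\right)\right) \left(-16757\right) = \left(33470 + 15791\right) \left(-16757\right) = 49261 \left(-16757\right) = -825466577$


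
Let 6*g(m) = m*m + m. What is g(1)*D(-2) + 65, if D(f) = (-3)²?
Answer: 68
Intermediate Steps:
D(f) = 9
g(m) = m/6 + m²/6 (g(m) = (m*m + m)/6 = (m² + m)/6 = (m + m²)/6 = m/6 + m²/6)
g(1)*D(-2) + 65 = ((⅙)*1*(1 + 1))*9 + 65 = ((⅙)*1*2)*9 + 65 = (⅓)*9 + 65 = 3 + 65 = 68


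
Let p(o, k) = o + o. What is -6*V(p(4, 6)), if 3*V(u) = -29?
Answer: 58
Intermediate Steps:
p(o, k) = 2*o
V(u) = -29/3 (V(u) = (⅓)*(-29) = -29/3)
-6*V(p(4, 6)) = -6*(-29/3) = 58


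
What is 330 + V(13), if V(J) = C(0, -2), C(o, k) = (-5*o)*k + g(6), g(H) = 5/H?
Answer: 1985/6 ≈ 330.83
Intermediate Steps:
C(o, k) = ⅚ - 5*k*o (C(o, k) = (-5*o)*k + 5/6 = -5*k*o + 5*(⅙) = -5*k*o + ⅚ = ⅚ - 5*k*o)
V(J) = ⅚ (V(J) = ⅚ - 5*(-2)*0 = ⅚ + 0 = ⅚)
330 + V(13) = 330 + ⅚ = 1985/6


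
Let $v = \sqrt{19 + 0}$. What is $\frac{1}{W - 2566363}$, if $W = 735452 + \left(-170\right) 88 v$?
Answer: $- \frac{1830911}{3347982859521} + \frac{14960 \sqrt{19}}{3347982859521} \approx -5.2739 \cdot 10^{-7}$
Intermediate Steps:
$v = \sqrt{19} \approx 4.3589$
$W = 735452 - 14960 \sqrt{19}$ ($W = 735452 + \left(-170\right) 88 \sqrt{19} = 735452 - 14960 \sqrt{19} \approx 6.7024 \cdot 10^{5}$)
$\frac{1}{W - 2566363} = \frac{1}{\left(735452 - 14960 \sqrt{19}\right) - 2566363} = \frac{1}{-1830911 - 14960 \sqrt{19}}$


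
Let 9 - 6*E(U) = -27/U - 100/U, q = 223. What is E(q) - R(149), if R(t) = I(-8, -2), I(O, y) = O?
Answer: 6419/669 ≈ 9.5949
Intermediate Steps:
R(t) = -8
E(U) = 3/2 + 127/(6*U) (E(U) = 3/2 - (-27/U - 100/U)/6 = 3/2 - (-127)/(6*U) = 3/2 + 127/(6*U))
E(q) - R(149) = (⅙)*(127 + 9*223)/223 - 1*(-8) = (⅙)*(1/223)*(127 + 2007) + 8 = (⅙)*(1/223)*2134 + 8 = 1067/669 + 8 = 6419/669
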